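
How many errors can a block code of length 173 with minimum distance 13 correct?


Correction capability = floor((d-1)/2) = floor((13-1)/2) = 6

6 errors


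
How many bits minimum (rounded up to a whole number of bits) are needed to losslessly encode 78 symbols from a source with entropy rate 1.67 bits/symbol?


Minimum bits >= n * H = 78 * 1.67 = 130.26, rounded up to a whole number of bits = 131

131 bits


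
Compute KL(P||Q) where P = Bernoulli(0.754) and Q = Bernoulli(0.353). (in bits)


KL = p*log2(p/q) + (1-p)*log2((1-p)/(1-q)) = 0.754*log2(0.754/0.353) + 0.246*log2(0.246/0.647) = 0.4824

0.4824 bits


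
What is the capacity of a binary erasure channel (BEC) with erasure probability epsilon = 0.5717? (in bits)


C = 1 - epsilon = 1 - 0.5717 = 0.4283

0.4283 bits


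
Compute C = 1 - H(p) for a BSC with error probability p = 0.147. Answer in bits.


H(p) = -p*log2(p) - (1-p)*log2(1-p) = -0.147*log2(0.147) - 0.853*log2(0.853) = 0.406618 + 0.195663 = 0.6023. C = 1 - H(p) = 1 - 0.6023 = 0.3977

0.3977 bits


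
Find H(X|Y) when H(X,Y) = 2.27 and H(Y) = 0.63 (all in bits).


H(X|Y) = H(X,Y) - H(Y) = 2.27 - 0.63 = 1.64

1.64 bits


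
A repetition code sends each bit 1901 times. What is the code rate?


Rate = k/n = 1/1901

1/1901


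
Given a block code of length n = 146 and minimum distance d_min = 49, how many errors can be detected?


Detection capability = d_min - 1 = 49 - 1 = 48

48 errors


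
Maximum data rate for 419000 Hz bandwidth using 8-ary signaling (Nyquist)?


Rate = 2 * B * log2(M) = 2 * 419000 * 3.0 = 2514000.0

2514000.0 bps


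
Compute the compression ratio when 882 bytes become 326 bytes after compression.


Ratio = original / compressed = 882 / 326 = 2.7055

2.7055


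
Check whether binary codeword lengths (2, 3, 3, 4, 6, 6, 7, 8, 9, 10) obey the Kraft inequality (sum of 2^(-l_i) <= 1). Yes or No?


Kraft sum = sum(2^(-l_i)) = 0.6084, need <= 1. Result: satisfied (a binary prefix-free code with these lengths exists)

Yes


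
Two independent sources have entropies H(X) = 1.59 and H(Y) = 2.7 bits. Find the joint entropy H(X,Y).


For independent variables, H(X,Y) = H(X) + H(Y) = 1.59 + 2.7 = 4.29

4.29 bits


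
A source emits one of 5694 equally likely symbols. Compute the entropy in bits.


H = log2(n) = log2(5694) = 12.4752

12.4752 bits


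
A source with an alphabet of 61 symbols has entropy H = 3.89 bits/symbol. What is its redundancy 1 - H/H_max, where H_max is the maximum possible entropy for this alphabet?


H_max = log2(K) = log2(61) = 5.9307 bits/symbol. Redundancy = 1 - H/H_max = 1 - 3.89/5.9307 = 1 - 0.6559 = 0.3441

0.3441


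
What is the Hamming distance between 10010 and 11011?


Count differing positions: . ^ . . ^ = 2 differences

2


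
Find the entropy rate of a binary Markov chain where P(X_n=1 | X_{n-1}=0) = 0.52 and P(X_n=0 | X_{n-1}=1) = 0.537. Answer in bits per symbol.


Stationary distribution: pi_0 = p10/(p01+p10) = 0.508, pi_1 = 0.492. Entropy rate H' = pi_0*H(p01) + pi_1*H(p10) = 0.508*0.9988 + 0.492*0.996 = 0.9975

0.9975 bits/symbol


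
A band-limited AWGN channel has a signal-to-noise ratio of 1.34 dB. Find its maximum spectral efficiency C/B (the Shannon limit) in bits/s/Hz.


SNR_linear = 10^(1.34/10) = 1.3614; C/B = log2(1 + SNR_linear) = log2(1 + 1.3614) = 1.2397

1.2397 bits/s/Hz


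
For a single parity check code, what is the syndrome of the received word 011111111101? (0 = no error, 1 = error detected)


Syndrome = XOR of all bits = 0 XOR 1 XOR 1 XOR 1 XOR 1 XOR 1 XOR 1 XOR 1 XOR 1 XOR 1 XOR 0 XOR 1 = 0

0


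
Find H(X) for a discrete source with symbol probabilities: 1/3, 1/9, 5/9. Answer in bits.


H = -sum(p_i * log2(p_i)). Terms: -(1/3)*log2(1/3) = 0.528321; -(1/9)*log2(1/9) = 0.352214; -(5/9)*log2(5/9) = 0.471109. H = 0.528321 + 0.352214 + 0.471109 = 1.3516

1.3516 bits


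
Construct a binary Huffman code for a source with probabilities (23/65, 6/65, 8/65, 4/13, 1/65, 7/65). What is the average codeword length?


Huffman construction (repeatedly merge the two least-probable nodes; each merge adds 1 bit to every symbol beneath it): 1/65 + 6/65 = 7/65; 7/65 + 7/65 = 14/65; 8/65 + 14/65 = 22/65; 4/13 + 22/65 = 42/65; 23/65 + 42/65 = 1. Resulting codeword lengths (in the order the probabilities were given): (1, 5, 3, 2, 5, 4). L_avg = sum(p_i * l_i) = 23/65*1 + 6/65*5 + 8/65*3 + 4/13*2 + 1/65*5 + 7/65*4 = 30/13 = 2.3077

2.3077 bits


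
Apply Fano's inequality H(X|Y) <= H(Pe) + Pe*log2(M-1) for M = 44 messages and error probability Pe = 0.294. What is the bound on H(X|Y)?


H(Pe) = -Pe*log2(Pe) - (1-Pe)*log2(1-Pe) = -0.294*log2(0.294) - 0.706*log2(0.706) = 0.519237 + 0.354595 = 0.8738. Pe*log2(M-1) = 0.294*log2(43) = 1.595322. Bound = H(Pe) + Pe*log2(M-1) = 0.519237 + 0.354595 + 1.595322 = 2.4692

2.4692 bits


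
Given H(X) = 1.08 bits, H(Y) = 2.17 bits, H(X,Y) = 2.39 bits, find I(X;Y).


I(X;Y) = H(X) + H(Y) - H(X,Y) = 1.08 + 2.17 - 2.39 = 0.86

0.86 bits


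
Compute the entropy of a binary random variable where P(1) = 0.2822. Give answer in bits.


H = -p*log2(p) - (1-p)*log2(1-p). -0.2822*log2(0.2822) = 0.515074; -0.7178*log2(0.7178) = 0.343357. H = 0.515074 + 0.343357 = 0.8584

0.8584 bits


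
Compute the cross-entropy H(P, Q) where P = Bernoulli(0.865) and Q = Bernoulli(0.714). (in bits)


H(P,Q) = -p*log2(q) - (1-p)*log2(1-q). -0.865*log2(0.714) = 0.420393; -0.135*log2(0.286) = 0.243798. H(P,Q) = 0.420393 + 0.243798 = 0.6642

0.6642 bits


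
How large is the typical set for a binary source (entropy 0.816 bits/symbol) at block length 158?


log2|A_typical| = nH = 158 * 0.816 = 128.928, so |A_typical| ~ 2^128.928 = 6.474e+38

6.474e+38


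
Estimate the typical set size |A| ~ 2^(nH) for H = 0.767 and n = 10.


log2|A_typical| = nH = 10 * 0.767 = 7.67, so |A_typical| ~ 2^7.67 = 2.037e+02

2.037e+02


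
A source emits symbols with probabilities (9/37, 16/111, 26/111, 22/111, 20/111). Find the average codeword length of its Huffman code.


Huffman construction (repeatedly merge the two least-probable nodes; each merge adds 1 bit to every symbol beneath it): 16/111 + 20/111 = 12/37; 22/111 + 26/111 = 16/37; 9/37 + 12/37 = 21/37; 16/37 + 21/37 = 1. Resulting codeword lengths (in the order the probabilities were given): (2, 3, 2, 2, 3). L_avg = sum(p_i * l_i) = 9/37*2 + 16/111*3 + 26/111*2 + 22/111*2 + 20/111*3 = 86/37 = 2.3243

2.3243 bits


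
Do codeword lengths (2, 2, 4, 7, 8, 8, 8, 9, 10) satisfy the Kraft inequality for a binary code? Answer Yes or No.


Kraft sum = sum(2^(-l_i)) = 0.585, need <= 1. Result: satisfied (a binary prefix-free code with these lengths exists)

Yes


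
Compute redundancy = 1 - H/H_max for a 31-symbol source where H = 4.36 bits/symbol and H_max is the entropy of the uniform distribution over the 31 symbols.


H_max = log2(K) = log2(31) = 4.9542 bits/symbol. Redundancy = 1 - H/H_max = 1 - 4.36/4.9542 = 1 - 0.8801 = 0.1199

0.1199


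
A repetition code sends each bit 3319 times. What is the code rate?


Rate = k/n = 1/3319

1/3319


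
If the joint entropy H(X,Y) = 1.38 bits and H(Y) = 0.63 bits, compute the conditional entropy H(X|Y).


H(X|Y) = H(X,Y) - H(Y) = 1.38 - 0.63 = 0.75

0.75 bits


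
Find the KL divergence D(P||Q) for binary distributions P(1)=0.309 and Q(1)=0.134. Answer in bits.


KL = p*log2(p/q) + (1-p)*log2((1-p)/(1-q)) = 0.309*log2(0.309/0.134) + 0.691*log2(0.691/0.866) = 0.1474

0.1474 bits


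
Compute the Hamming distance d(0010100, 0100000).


Count differing positions: . ^ ^ . ^ . . = 3 differences

3


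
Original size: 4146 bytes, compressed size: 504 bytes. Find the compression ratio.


Ratio = original / compressed = 4146 / 504 = 8.2262

8.2262


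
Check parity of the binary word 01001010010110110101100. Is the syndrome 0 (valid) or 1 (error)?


Syndrome = XOR of all bits = 0 XOR 1 XOR 0 XOR 0 XOR 1 XOR 0 XOR 1 XOR 0 XOR 0 XOR 1 XOR 0 XOR 1 XOR 1 XOR 0 XOR 1 XOR 1 XOR 0 XOR 1 XOR 0 XOR 1 XOR 1 XOR 0 XOR 0 = 1

1


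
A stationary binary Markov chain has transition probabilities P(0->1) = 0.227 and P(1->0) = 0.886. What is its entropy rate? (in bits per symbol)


Stationary distribution: pi_0 = p10/(p01+p10) = 0.796, pi_1 = 0.204. Entropy rate H' = pi_0*H(p01) + pi_1*H(p10) = 0.796*0.7727 + 0.204*0.5119 = 0.7195

0.7195 bits/symbol


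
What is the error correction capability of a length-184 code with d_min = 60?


Correction capability = floor((d-1)/2) = floor((60-1)/2) = 29

29 errors


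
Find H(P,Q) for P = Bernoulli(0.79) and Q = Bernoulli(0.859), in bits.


H(P,Q) = -p*log2(q) - (1-p)*log2(1-q). -0.79*log2(0.859) = 0.173223; -0.21*log2(0.141) = 0.593509. H(P,Q) = 0.173223 + 0.593509 = 0.7667

0.7667 bits


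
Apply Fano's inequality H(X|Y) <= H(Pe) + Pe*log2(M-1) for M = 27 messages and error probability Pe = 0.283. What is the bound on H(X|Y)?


H(Pe) = -Pe*log2(Pe) - (1-Pe)*log2(1-Pe) = -0.283*log2(0.283) - 0.717*log2(0.717) = 0.515379 + 0.344128 = 0.8595. Pe*log2(M-1) = 0.283*log2(26) = 1.330224. Bound = H(Pe) + Pe*log2(M-1) = 0.515379 + 0.344128 + 1.330224 = 2.1897

2.1897 bits


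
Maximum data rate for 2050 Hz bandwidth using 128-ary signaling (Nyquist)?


Rate = 2 * B * log2(M) = 2 * 2050 * 7.0 = 28700.0

28700.0 bps


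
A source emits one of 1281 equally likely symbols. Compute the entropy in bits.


H = log2(n) = log2(1281) = 10.3231

10.3231 bits


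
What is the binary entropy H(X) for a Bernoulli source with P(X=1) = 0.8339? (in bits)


H = -p*log2(p) - (1-p)*log2(1-p). -0.8339*log2(0.8339) = 0.218527; -0.1661*log2(0.1661) = 0.430178. H = 0.218527 + 0.430178 = 0.6487

0.6487 bits


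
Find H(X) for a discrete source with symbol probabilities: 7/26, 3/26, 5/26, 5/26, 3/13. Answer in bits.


H = -sum(p_i * log2(p_i)). Terms: -(7/26)*log2(7/26) = 0.509677; -(3/26)*log2(3/26) = 0.359478; -(5/26)*log2(5/26) = 0.457406; -(5/26)*log2(5/26) = 0.457406; -(3/13)*log2(3/13) = 0.488187. H = 0.509677 + 0.359478 + 0.457406 + 0.457406 + 0.488187 = 2.2722

2.2722 bits


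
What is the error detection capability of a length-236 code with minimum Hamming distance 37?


Detection capability = d_min - 1 = 37 - 1 = 36

36 errors


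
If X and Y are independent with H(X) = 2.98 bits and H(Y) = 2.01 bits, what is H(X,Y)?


For independent variables, H(X,Y) = H(X) + H(Y) = 2.98 + 2.01 = 4.99

4.99 bits


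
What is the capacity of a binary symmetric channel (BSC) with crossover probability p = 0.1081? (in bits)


H(p) = -p*log2(p) - (1-p)*log2(1-p) = -0.1081*log2(0.1081) - 0.8919*log2(0.8919) = 0.346954 + 0.147205 = 0.4942. C = 1 - H(p) = 1 - 0.4942 = 0.5058

0.5058 bits


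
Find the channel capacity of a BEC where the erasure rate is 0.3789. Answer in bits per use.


C = 1 - epsilon = 1 - 0.3789 = 0.6211

0.6211 bits


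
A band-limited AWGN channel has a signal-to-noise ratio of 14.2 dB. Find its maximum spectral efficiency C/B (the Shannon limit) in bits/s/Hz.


SNR_linear = 10^(14.2/10) = 26.3027; C/B = log2(1 + SNR_linear) = log2(1 + 26.3027) = 4.771

4.771 bits/s/Hz


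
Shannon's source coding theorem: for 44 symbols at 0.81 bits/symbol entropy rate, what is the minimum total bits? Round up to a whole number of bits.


Minimum bits >= n * H = 44 * 0.81 = 35.64, rounded up to a whole number of bits = 36

36 bits


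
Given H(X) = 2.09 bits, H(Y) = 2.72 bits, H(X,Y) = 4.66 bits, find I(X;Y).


I(X;Y) = H(X) + H(Y) - H(X,Y) = 2.09 + 2.72 - 4.66 = 0.15

0.15 bits


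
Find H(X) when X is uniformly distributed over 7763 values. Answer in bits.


H = log2(n) = log2(7763) = 12.9224

12.9224 bits


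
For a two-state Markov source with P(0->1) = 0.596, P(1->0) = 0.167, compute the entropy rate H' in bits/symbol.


Stationary distribution: pi_0 = p10/(p01+p10) = 0.2189, pi_1 = 0.7811. Entropy rate H' = pi_0*H(p01) + pi_1*H(p10) = 0.2189*0.9732 + 0.7811*0.6508 = 0.7214

0.7214 bits/symbol


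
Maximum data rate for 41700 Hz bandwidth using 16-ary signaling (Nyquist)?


Rate = 2 * B * log2(M) = 2 * 41700 * 4.0 = 333600.0

333600.0 bps


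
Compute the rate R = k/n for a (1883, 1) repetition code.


Rate = k/n = 1/1883

1/1883


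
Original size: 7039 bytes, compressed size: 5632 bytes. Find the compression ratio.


Ratio = original / compressed = 7039 / 5632 = 1.2498

1.2498


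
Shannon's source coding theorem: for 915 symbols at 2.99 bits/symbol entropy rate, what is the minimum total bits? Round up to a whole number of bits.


Minimum bits >= n * H = 915 * 2.99 = 2735.85, rounded up to a whole number of bits = 2736

2736 bits


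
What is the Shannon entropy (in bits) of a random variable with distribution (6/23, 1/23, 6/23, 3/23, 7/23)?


H = -sum(p_i * log2(p_i)). Terms: -(6/23)*log2(6/23) = 0.505722; -(1/23)*log2(1/23) = 0.196677; -(6/23)*log2(6/23) = 0.505722; -(3/23)*log2(3/23) = 0.383296; -(7/23)*log2(7/23) = 0.522324. H = 0.505722 + 0.196677 + 0.505722 + 0.383296 + 0.522324 = 2.1137

2.1137 bits


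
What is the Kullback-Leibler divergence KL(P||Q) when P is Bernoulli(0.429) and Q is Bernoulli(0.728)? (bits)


KL = p*log2(p/q) + (1-p)*log2((1-p)/(1-q)) = 0.429*log2(0.429/0.728) + 0.571*log2(0.571/0.272) = 0.2836

0.2836 bits


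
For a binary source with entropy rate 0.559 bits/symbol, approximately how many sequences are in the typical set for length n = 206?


log2|A_typical| = nH = 206 * 0.559 = 115.154, so |A_typical| ~ 2^115.154 = 4.622e+34

4.622e+34


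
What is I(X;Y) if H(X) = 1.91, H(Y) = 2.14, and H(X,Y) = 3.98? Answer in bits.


I(X;Y) = H(X) + H(Y) - H(X,Y) = 1.91 + 2.14 - 3.98 = 0.07

0.07 bits


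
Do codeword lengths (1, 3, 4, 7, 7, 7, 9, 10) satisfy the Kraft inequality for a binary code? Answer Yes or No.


Kraft sum = sum(2^(-l_i)) = 0.7139, need <= 1. Result: satisfied (a binary prefix-free code with these lengths exists)

Yes


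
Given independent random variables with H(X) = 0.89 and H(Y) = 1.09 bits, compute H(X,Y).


For independent variables, H(X,Y) = H(X) + H(Y) = 0.89 + 1.09 = 1.98

1.98 bits


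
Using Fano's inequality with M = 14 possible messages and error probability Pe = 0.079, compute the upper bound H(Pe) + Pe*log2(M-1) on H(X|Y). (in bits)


H(Pe) = -Pe*log2(Pe) - (1-Pe)*log2(1-Pe) = -0.079*log2(0.079) - 0.921*log2(0.921) = 0.289298 + 0.109348 = 0.3986. Pe*log2(M-1) = 0.079*log2(13) = 0.292335. Bound = H(Pe) + Pe*log2(M-1) = 0.289298 + 0.109348 + 0.292335 = 0.691

0.691 bits


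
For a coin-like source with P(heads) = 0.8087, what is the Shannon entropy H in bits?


H = -p*log2(p) - (1-p)*log2(1-p). -0.8087*log2(0.8087) = 0.247724; -0.1913*log2(0.1913) = 0.456459. H = 0.247724 + 0.456459 = 0.7042

0.7042 bits


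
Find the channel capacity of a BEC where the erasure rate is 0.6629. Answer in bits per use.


C = 1 - epsilon = 1 - 0.6629 = 0.3371

0.3371 bits


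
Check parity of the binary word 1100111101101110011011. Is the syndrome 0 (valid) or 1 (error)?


Syndrome = XOR of all bits = 1 XOR 1 XOR 0 XOR 0 XOR 1 XOR 1 XOR 1 XOR 1 XOR 0 XOR 1 XOR 1 XOR 0 XOR 1 XOR 1 XOR 1 XOR 0 XOR 0 XOR 1 XOR 1 XOR 0 XOR 1 XOR 1 = 1

1


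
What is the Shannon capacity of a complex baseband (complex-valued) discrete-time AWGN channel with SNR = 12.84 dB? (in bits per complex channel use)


SNR_linear = 10^(12.84/10) = 19.2309; C = log2(1 + SNR_linear) = log2(1 + 19.2309) = 4.3385

4.3385 bits/channel use


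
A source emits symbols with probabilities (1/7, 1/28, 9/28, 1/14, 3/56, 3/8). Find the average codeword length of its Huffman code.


Huffman construction (repeatedly merge the two least-probable nodes; each merge adds 1 bit to every symbol beneath it): 1/28 + 3/56 = 5/56; 1/14 + 5/56 = 9/56; 1/7 + 9/56 = 17/56; 17/56 + 9/28 = 5/8; 3/8 + 5/8 = 1. Resulting codeword lengths (in the order the probabilities were given): (3, 5, 2, 4, 5, 1). L_avg = sum(p_i * l_i) = 1/7*3 + 1/28*5 + 9/28*2 + 1/14*4 + 3/56*5 + 3/8*1 = 61/28 = 2.1786

2.1786 bits


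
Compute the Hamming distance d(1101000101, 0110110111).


Count differing positions: ^ . ^ ^ ^ ^ . . ^ . = 6 differences

6


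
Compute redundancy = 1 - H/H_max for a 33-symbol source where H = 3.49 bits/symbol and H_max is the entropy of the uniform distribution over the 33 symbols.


H_max = log2(K) = log2(33) = 5.0444 bits/symbol. Redundancy = 1 - H/H_max = 1 - 3.49/5.0444 = 1 - 0.6919 = 0.3081

0.3081


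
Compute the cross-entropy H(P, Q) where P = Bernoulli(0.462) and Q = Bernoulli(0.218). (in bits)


H(P,Q) = -p*log2(q) - (1-p)*log2(1-q). -0.462*log2(0.218) = 1.015291; -0.538*log2(0.782) = 0.190861. H(P,Q) = 1.015291 + 0.190861 = 1.2062

1.2062 bits


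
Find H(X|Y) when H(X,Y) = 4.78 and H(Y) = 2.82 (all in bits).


H(X|Y) = H(X,Y) - H(Y) = 4.78 - 2.82 = 1.96

1.96 bits


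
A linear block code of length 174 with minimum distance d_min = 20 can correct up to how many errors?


Correction capability = floor((d-1)/2) = floor((20-1)/2) = 9

9 errors


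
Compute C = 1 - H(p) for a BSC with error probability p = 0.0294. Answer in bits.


H(p) = -p*log2(p) - (1-p)*log2(1-p) = -0.0294*log2(0.0294) - 0.9706*log2(0.9706) = 0.149588 + 0.041786 = 0.1914. C = 1 - H(p) = 1 - 0.1914 = 0.8086

0.8086 bits


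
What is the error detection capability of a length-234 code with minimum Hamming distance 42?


Detection capability = d_min - 1 = 42 - 1 = 41

41 errors


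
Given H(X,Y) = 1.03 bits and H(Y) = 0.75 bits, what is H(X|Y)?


H(X|Y) = H(X,Y) - H(Y) = 1.03 - 0.75 = 0.28

0.28 bits


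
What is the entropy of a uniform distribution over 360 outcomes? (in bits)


H = log2(n) = log2(360) = 8.4919

8.4919 bits


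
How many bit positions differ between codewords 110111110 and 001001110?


Count differing positions: ^ ^ ^ ^ ^ . . . . = 5 differences

5


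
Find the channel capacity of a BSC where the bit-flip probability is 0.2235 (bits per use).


H(p) = -p*log2(p) - (1-p)*log2(1-p) = -0.2235*log2(0.2235) - 0.7765*log2(0.7765) = 0.483130 + 0.283378 = 0.7665. C = 1 - H(p) = 1 - 0.7665 = 0.2335

0.2335 bits


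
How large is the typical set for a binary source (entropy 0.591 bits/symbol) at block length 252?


log2|A_typical| = nH = 252 * 0.591 = 148.932, so |A_typical| ~ 2^148.932 = 6.808e+44

6.808e+44


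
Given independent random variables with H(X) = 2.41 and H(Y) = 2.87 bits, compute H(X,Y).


For independent variables, H(X,Y) = H(X) + H(Y) = 2.41 + 2.87 = 5.28

5.28 bits


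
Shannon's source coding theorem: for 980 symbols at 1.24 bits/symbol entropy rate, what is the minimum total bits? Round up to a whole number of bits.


Minimum bits >= n * H = 980 * 1.24 = 1215.2, rounded up to a whole number of bits = 1216

1216 bits


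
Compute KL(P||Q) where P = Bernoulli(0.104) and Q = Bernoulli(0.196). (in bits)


KL = p*log2(p/q) + (1-p)*log2((1-p)/(1-q)) = 0.104*log2(0.104/0.196) + 0.896*log2(0.896/0.804) = 0.045

0.045 bits


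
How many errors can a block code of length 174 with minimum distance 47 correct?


Correction capability = floor((d-1)/2) = floor((47-1)/2) = 23

23 errors


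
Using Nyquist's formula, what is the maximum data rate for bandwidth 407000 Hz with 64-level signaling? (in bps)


Rate = 2 * B * log2(M) = 2 * 407000 * 6.0 = 4884000.0

4884000.0 bps


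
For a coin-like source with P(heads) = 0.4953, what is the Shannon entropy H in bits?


H = -p*log2(p) - (1-p)*log2(1-p). -0.4953*log2(0.4953) = 0.502049; -0.5047*log2(0.5047) = 0.497888. H = 0.502049 + 0.497888 = 0.9999

0.9999 bits


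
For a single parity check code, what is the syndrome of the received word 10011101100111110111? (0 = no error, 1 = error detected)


Syndrome = XOR of all bits = 1 XOR 0 XOR 0 XOR 1 XOR 1 XOR 1 XOR 0 XOR 1 XOR 1 XOR 0 XOR 0 XOR 1 XOR 1 XOR 1 XOR 1 XOR 1 XOR 0 XOR 1 XOR 1 XOR 1 = 0

0


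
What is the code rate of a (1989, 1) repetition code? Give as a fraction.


Rate = k/n = 1/1989

1/1989


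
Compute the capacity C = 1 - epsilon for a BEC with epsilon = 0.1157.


C = 1 - epsilon = 1 - 0.1157 = 0.8843

0.8843 bits


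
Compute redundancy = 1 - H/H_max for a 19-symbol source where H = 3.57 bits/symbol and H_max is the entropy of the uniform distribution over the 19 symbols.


H_max = log2(K) = log2(19) = 4.2479 bits/symbol. Redundancy = 1 - H/H_max = 1 - 3.57/4.2479 = 1 - 0.8404 = 0.1596

0.1596


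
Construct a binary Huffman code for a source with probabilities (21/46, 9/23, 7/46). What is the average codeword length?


Huffman construction (repeatedly merge the two least-probable nodes; each merge adds 1 bit to every symbol beneath it): 7/46 + 9/23 = 25/46; 21/46 + 25/46 = 1. Resulting codeword lengths (in the order the probabilities were given): (1, 2, 2). L_avg = sum(p_i * l_i) = 21/46*1 + 9/23*2 + 7/46*2 = 71/46 = 1.5435

1.5435 bits


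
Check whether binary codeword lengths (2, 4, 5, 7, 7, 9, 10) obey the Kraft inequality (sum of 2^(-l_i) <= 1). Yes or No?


Kraft sum = sum(2^(-l_i)) = 0.3623, need <= 1. Result: satisfied (a binary prefix-free code with these lengths exists)

Yes


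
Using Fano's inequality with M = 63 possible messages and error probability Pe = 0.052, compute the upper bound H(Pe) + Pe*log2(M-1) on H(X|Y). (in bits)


H(Pe) = -Pe*log2(Pe) - (1-Pe)*log2(1-Pe) = -0.052*log2(0.052) - 0.948*log2(0.948) = 0.221798 + 0.073035 = 0.2948. Pe*log2(M-1) = 0.052*log2(62) = 0.309618. Bound = H(Pe) + Pe*log2(M-1) = 0.221798 + 0.073035 + 0.309618 = 0.6045

0.6045 bits


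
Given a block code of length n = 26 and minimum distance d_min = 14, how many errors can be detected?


Detection capability = d_min - 1 = 14 - 1 = 13

13 errors


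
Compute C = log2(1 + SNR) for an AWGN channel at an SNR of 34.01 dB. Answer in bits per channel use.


SNR_linear = 10^(34.01/10) = 2517.6769; C = log2(1 + SNR_linear) = log2(1 + 2517.6769) = 11.2985

11.2985 bits/channel use


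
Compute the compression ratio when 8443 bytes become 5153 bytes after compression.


Ratio = original / compressed = 8443 / 5153 = 1.6385

1.6385


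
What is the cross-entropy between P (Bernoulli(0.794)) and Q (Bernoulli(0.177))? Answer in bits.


H(P,Q) = -p*log2(q) - (1-p)*log2(1-q). -0.794*log2(0.177) = 1.983554; -0.206*log2(0.823) = 0.057893. H(P,Q) = 1.983554 + 0.057893 = 2.0414

2.0414 bits


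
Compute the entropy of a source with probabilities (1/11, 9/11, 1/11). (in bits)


H = -sum(p_i * log2(p_i)). Terms: -(1/11)*log2(1/11) = 0.314494; -(9/11)*log2(9/11) = 0.236869; -(1/11)*log2(1/11) = 0.314494. H = 0.314494 + 0.236869 + 0.314494 = 0.8659

0.8659 bits


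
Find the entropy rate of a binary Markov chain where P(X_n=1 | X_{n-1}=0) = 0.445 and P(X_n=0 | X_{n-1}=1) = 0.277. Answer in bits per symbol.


Stationary distribution: pi_0 = p10/(p01+p10) = 0.3837, pi_1 = 0.6163. Entropy rate H' = pi_0*H(p01) + pi_1*H(p10) = 0.3837*0.9913 + 0.6163*0.8513 = 0.905

0.905 bits/symbol


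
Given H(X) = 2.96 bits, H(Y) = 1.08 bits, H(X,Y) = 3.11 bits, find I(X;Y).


I(X;Y) = H(X) + H(Y) - H(X,Y) = 2.96 + 1.08 - 3.11 = 0.93

0.93 bits


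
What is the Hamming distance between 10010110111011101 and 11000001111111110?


Count differing positions: . ^ . ^ . ^ ^ ^ . . . ^ . . . ^ ^ = 8 differences

8


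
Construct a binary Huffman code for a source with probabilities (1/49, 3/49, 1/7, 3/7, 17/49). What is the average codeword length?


Huffman construction (repeatedly merge the two least-probable nodes; each merge adds 1 bit to every symbol beneath it): 1/49 + 3/49 = 4/49; 4/49 + 1/7 = 11/49; 11/49 + 17/49 = 4/7; 3/7 + 4/7 = 1. Resulting codeword lengths (in the order the probabilities were given): (4, 4, 3, 1, 2). L_avg = sum(p_i * l_i) = 1/49*4 + 3/49*4 + 1/7*3 + 3/7*1 + 17/49*2 = 92/49 = 1.8776

1.8776 bits


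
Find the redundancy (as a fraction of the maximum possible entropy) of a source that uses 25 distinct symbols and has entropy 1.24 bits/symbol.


H_max = log2(K) = log2(25) = 4.6439 bits/symbol. Redundancy = 1 - H/H_max = 1 - 1.24/4.6439 = 1 - 0.267 = 0.733

0.733


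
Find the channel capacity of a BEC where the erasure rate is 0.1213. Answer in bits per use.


C = 1 - epsilon = 1 - 0.1213 = 0.8787

0.8787 bits


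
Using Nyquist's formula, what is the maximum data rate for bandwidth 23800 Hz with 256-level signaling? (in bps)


Rate = 2 * B * log2(M) = 2 * 23800 * 8.0 = 380800.0

380800.0 bps


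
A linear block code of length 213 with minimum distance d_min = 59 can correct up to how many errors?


Correction capability = floor((d-1)/2) = floor((59-1)/2) = 29

29 errors


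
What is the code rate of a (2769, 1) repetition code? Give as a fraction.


Rate = k/n = 1/2769

1/2769


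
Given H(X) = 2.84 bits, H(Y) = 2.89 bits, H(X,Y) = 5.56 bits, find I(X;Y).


I(X;Y) = H(X) + H(Y) - H(X,Y) = 2.84 + 2.89 - 5.56 = 0.17

0.17 bits


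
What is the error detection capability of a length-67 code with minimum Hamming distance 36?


Detection capability = d_min - 1 = 36 - 1 = 35

35 errors


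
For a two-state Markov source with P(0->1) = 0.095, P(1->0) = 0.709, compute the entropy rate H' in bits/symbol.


Stationary distribution: pi_0 = p10/(p01+p10) = 0.8818, pi_1 = 0.1182. Entropy rate H' = pi_0*H(p01) + pi_1*H(p10) = 0.8818*0.4529 + 0.1182*0.87 = 0.5022

0.5022 bits/symbol


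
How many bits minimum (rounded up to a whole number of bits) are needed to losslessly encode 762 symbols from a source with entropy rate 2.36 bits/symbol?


Minimum bits >= n * H = 762 * 2.36 = 1798.32, rounded up to a whole number of bits = 1799

1799 bits


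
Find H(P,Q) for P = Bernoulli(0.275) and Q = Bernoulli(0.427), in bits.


H(P,Q) = -p*log2(q) - (1-p)*log2(1-q). -0.275*log2(0.427) = 0.337615; -0.725*log2(0.573) = 0.582460. H(P,Q) = 0.337615 + 0.582460 = 0.9201

0.9201 bits


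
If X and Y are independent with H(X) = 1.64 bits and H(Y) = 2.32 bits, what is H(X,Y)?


For independent variables, H(X,Y) = H(X) + H(Y) = 1.64 + 2.32 = 3.96

3.96 bits


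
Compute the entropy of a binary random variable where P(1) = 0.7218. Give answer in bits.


H = -p*log2(p) - (1-p)*log2(1-p). -0.7218*log2(0.7218) = 0.339483; -0.2782*log2(0.2782) = 0.513503. H = 0.339483 + 0.513503 = 0.853

0.853 bits


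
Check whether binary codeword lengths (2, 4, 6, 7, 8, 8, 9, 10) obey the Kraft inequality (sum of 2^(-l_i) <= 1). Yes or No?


Kraft sum = sum(2^(-l_i)) = 0.3467, need <= 1. Result: satisfied (a binary prefix-free code with these lengths exists)

Yes


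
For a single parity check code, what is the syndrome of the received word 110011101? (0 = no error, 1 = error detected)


Syndrome = XOR of all bits = 1 XOR 1 XOR 0 XOR 0 XOR 1 XOR 1 XOR 1 XOR 0 XOR 1 = 0

0


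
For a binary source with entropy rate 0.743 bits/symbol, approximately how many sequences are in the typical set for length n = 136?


log2|A_typical| = nH = 136 * 0.743 = 101.048, so |A_typical| ~ 2^101.048 = 2.621e+30

2.621e+30


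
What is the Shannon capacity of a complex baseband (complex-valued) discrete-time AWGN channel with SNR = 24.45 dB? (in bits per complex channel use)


SNR_linear = 10^(24.45/10) = 278.6121; C = log2(1 + SNR_linear) = log2(1 + 278.6121) = 8.1273

8.1273 bits/channel use


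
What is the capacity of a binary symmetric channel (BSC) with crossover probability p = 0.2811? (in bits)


H(p) = -p*log2(p) - (1-p)*log2(1-p) = -0.2811*log2(0.2811) - 0.7189*log2(0.7189) = 0.514650 + 0.342295 = 0.8569. C = 1 - H(p) = 1 - 0.8569 = 0.1431

0.1431 bits


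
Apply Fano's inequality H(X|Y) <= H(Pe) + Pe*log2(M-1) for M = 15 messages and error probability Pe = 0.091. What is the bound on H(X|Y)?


H(Pe) = -Pe*log2(Pe) - (1-Pe)*log2(1-Pe) = -0.091*log2(0.091) - 0.909*log2(0.909) = 0.314677 + 0.125122 = 0.4398. Pe*log2(M-1) = 0.091*log2(14) = 0.346469. Bound = H(Pe) + Pe*log2(M-1) = 0.314677 + 0.125122 + 0.346469 = 0.7863

0.7863 bits


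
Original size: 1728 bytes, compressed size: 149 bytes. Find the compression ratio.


Ratio = original / compressed = 1728 / 149 = 11.5973

11.5973


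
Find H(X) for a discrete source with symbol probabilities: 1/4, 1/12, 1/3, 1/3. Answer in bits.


H = -sum(p_i * log2(p_i)). Terms: -(1/4)*log2(1/4) = 0.500000; -(1/12)*log2(1/12) = 0.298747; -(1/3)*log2(1/3) = 0.528321; -(1/3)*log2(1/3) = 0.528321. H = 0.500000 + 0.298747 + 0.528321 + 0.528321 = 1.8554

1.8554 bits


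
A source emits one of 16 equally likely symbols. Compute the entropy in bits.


H = log2(n) = log2(16) = 4.0

4.0 bits


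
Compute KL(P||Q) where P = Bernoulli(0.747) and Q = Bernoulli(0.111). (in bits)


KL = p*log2(p/q) + (1-p)*log2((1-p)/(1-q)) = 0.747*log2(0.747/0.111) + 0.253*log2(0.253/0.889) = 1.596

1.596 bits


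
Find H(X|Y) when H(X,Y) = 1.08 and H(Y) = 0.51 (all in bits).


H(X|Y) = H(X,Y) - H(Y) = 1.08 - 0.51 = 0.57

0.57 bits


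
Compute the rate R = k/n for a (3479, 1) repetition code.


Rate = k/n = 1/3479

1/3479


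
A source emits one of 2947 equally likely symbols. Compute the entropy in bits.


H = log2(n) = log2(2947) = 11.525

11.525 bits


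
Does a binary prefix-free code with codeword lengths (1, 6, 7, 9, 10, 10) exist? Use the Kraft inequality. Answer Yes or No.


Kraft sum = sum(2^(-l_i)) = 0.5273, need <= 1. Result: satisfied (a binary prefix-free code with these lengths exists)

Yes


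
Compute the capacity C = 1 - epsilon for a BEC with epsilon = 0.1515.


C = 1 - epsilon = 1 - 0.1515 = 0.8485

0.8485 bits


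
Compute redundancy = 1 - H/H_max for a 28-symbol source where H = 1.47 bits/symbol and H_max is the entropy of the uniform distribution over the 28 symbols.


H_max = log2(K) = log2(28) = 4.8074 bits/symbol. Redundancy = 1 - H/H_max = 1 - 1.47/4.8074 = 1 - 0.3058 = 0.6942

0.6942


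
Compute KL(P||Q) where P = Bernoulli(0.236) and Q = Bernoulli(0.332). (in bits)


KL = p*log2(p/q) + (1-p)*log2((1-p)/(1-q)) = 0.236*log2(0.236/0.332) + 0.764*log2(0.764/0.668) = 0.0318

0.0318 bits


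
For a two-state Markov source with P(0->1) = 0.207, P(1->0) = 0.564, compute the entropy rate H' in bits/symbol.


Stationary distribution: pi_0 = p10/(p01+p10) = 0.7315, pi_1 = 0.2685. Entropy rate H' = pi_0*H(p01) + pi_1*H(p10) = 0.7315*0.7357 + 0.2685*0.9881 = 0.8035

0.8035 bits/symbol


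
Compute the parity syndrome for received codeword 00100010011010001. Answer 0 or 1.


Syndrome = XOR of all bits = 0 XOR 0 XOR 1 XOR 0 XOR 0 XOR 0 XOR 1 XOR 0 XOR 0 XOR 1 XOR 1 XOR 0 XOR 1 XOR 0 XOR 0 XOR 0 XOR 1 = 0

0


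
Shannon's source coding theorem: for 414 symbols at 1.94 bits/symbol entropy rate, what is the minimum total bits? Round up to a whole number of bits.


Minimum bits >= n * H = 414 * 1.94 = 803.16, rounded up to a whole number of bits = 804

804 bits


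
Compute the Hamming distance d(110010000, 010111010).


Count differing positions: ^ . . ^ . ^ . ^ . = 4 differences

4


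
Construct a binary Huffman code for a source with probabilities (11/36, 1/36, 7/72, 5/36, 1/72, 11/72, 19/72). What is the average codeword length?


Huffman construction (repeatedly merge the two least-probable nodes; each merge adds 1 bit to every symbol beneath it): 1/72 + 1/36 = 1/24; 1/24 + 7/72 = 5/36; 5/36 + 5/36 = 5/18; 11/72 + 19/72 = 5/12; 5/18 + 11/36 = 7/12; 5/12 + 7/12 = 1. Resulting codeword lengths (in the order the probabilities were given): (2, 5, 4, 3, 5, 2, 2). L_avg = sum(p_i * l_i) = 11/36*2 + 1/36*5 + 7/72*4 + 5/36*3 + 1/72*5 + 11/72*2 + 19/72*2 = 59/24 = 2.4583

2.4583 bits


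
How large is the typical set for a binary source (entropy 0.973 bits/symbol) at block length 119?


log2|A_typical| = nH = 119 * 0.973 = 115.787, so |A_typical| ~ 2^115.787 = 7.167e+34

7.167e+34


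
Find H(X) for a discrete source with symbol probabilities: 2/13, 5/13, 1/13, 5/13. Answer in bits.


H = -sum(p_i * log2(p_i)). Terms: -(2/13)*log2(2/13) = 0.415452; -(5/13)*log2(5/13) = 0.530197; -(1/13)*log2(1/13) = 0.284649; -(5/13)*log2(5/13) = 0.530197. H = 0.415452 + 0.530197 + 0.284649 + 0.530197 = 1.7605

1.7605 bits


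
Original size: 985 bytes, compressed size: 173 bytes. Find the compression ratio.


Ratio = original / compressed = 985 / 173 = 5.6936

5.6936


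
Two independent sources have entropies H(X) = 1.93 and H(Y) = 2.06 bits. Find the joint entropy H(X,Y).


For independent variables, H(X,Y) = H(X) + H(Y) = 1.93 + 2.06 = 3.99

3.99 bits


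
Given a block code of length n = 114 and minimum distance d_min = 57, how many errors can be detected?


Detection capability = d_min - 1 = 57 - 1 = 56

56 errors


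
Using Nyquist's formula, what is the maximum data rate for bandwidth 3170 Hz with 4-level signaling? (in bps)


Rate = 2 * B * log2(M) = 2 * 3170 * 2.0 = 12680.0

12680.0 bps


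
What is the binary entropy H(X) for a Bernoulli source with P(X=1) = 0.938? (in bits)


H = -p*log2(p) - (1-p)*log2(1-p). -0.938*log2(0.938) = 0.086615; -0.062*log2(0.062) = 0.248718. H = 0.086615 + 0.248718 = 0.3353

0.3353 bits


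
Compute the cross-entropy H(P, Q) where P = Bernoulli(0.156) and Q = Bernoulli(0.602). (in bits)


H(P,Q) = -p*log2(q) - (1-p)*log2(1-q). -0.156*log2(0.602) = 0.114218; -0.844*log2(0.398) = 1.121811. H(P,Q) = 0.114218 + 1.121811 = 1.236

1.236 bits


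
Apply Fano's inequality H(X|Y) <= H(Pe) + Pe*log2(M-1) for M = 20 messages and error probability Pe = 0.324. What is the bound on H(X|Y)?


H(Pe) = -Pe*log2(Pe) - (1-Pe)*log2(1-Pe) = -0.324*log2(0.324) - 0.676*log2(0.676) = 0.526803 + 0.381876 = 0.9087. Pe*log2(M-1) = 0.324*log2(19) = 1.376329. Bound = H(Pe) + Pe*log2(M-1) = 0.526803 + 0.381876 + 1.376329 = 2.285

2.285 bits


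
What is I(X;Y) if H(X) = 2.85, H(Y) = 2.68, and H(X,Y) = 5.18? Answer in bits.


I(X;Y) = H(X) + H(Y) - H(X,Y) = 2.85 + 2.68 - 5.18 = 0.35

0.35 bits


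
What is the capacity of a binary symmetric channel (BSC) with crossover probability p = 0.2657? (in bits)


H(p) = -p*log2(p) - (1-p)*log2(1-p) = -0.2657*log2(0.2657) - 0.7343*log2(0.7343) = 0.508053 + 0.327174 = 0.8352. C = 1 - H(p) = 1 - 0.8352 = 0.1648

0.1648 bits


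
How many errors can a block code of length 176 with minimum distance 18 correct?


Correction capability = floor((d-1)/2) = floor((18-1)/2) = 8

8 errors


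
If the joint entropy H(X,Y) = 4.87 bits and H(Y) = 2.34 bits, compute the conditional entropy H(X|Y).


H(X|Y) = H(X,Y) - H(Y) = 4.87 - 2.34 = 2.53

2.53 bits


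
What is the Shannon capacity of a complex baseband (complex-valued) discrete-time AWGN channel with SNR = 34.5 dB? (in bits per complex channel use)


SNR_linear = 10^(34.5/10) = 2818.3829; C = log2(1 + SNR_linear) = log2(1 + 2818.3829) = 11.4612

11.4612 bits/channel use


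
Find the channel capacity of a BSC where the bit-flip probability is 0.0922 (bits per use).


H(p) = -p*log2(p) - (1-p)*log2(1-p) = -0.0922*log2(0.0922) - 0.9078*log2(0.9078) = 0.317084 + 0.126687 = 0.4438. C = 1 - H(p) = 1 - 0.4438 = 0.5562

0.5562 bits


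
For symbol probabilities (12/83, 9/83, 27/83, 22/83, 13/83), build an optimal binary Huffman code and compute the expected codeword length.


Huffman construction (repeatedly merge the two least-probable nodes; each merge adds 1 bit to every symbol beneath it): 9/83 + 12/83 = 21/83; 13/83 + 21/83 = 34/83; 22/83 + 27/83 = 49/83; 34/83 + 49/83 = 1. Resulting codeword lengths (in the order the probabilities were given): (3, 3, 2, 2, 2). L_avg = sum(p_i * l_i) = 12/83*3 + 9/83*3 + 27/83*2 + 22/83*2 + 13/83*2 = 187/83 = 2.253

2.253 bits


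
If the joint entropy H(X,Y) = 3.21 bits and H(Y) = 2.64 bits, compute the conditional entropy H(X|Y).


H(X|Y) = H(X,Y) - H(Y) = 3.21 - 2.64 = 0.57

0.57 bits


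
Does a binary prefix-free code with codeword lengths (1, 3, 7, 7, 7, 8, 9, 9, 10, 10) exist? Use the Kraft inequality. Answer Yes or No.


Kraft sum = sum(2^(-l_i)) = 0.6582, need <= 1. Result: satisfied (a binary prefix-free code with these lengths exists)

Yes


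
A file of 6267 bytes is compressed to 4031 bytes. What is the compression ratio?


Ratio = original / compressed = 6267 / 4031 = 1.5547

1.5547


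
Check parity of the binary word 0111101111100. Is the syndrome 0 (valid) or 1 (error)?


Syndrome = XOR of all bits = 0 XOR 1 XOR 1 XOR 1 XOR 1 XOR 0 XOR 1 XOR 1 XOR 1 XOR 1 XOR 1 XOR 0 XOR 0 = 1

1


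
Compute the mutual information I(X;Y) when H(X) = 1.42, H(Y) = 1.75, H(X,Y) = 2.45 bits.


I(X;Y) = H(X) + H(Y) - H(X,Y) = 1.42 + 1.75 - 2.45 = 0.72

0.72 bits


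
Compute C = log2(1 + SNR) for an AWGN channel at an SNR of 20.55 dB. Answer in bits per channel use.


SNR_linear = 10^(20.55/10) = 113.5011; C = log2(1 + SNR_linear) = log2(1 + 113.5011) = 6.8392

6.8392 bits/channel use


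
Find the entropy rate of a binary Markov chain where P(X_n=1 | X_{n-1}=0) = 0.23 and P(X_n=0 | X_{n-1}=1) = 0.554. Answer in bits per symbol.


Stationary distribution: pi_0 = p10/(p01+p10) = 0.7066, pi_1 = 0.2934. Entropy rate H' = pi_0*H(p01) + pi_1*H(p10) = 0.7066*0.778 + 0.2934*0.9916 = 0.8407

0.8407 bits/symbol


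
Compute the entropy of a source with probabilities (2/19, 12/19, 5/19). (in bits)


H = -sum(p_i * log2(p_i)). Terms: -(2/19)*log2(2/19) = 0.341887; -(12/19)*log2(12/19) = 0.418715; -(5/19)*log2(5/19) = 0.506842. H = 0.341887 + 0.418715 + 0.506842 = 1.2674

1.2674 bits


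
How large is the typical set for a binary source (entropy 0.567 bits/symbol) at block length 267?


log2|A_typical| = nH = 267 * 0.567 = 151.389, so |A_typical| ~ 2^151.389 = 3.738e+45

3.738e+45


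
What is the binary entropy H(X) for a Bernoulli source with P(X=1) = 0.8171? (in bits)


H = -p*log2(p) - (1-p)*log2(1-p). -0.8171*log2(0.8171) = 0.238116; -0.1829*log2(0.1829) = 0.448265. H = 0.238116 + 0.448265 = 0.6864

0.6864 bits


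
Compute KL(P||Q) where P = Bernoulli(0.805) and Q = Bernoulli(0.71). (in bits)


KL = p*log2(p/q) + (1-p)*log2((1-p)/(1-q)) = 0.805*log2(0.805/0.71) + 0.195*log2(0.195/0.29) = 0.0342

0.0342 bits


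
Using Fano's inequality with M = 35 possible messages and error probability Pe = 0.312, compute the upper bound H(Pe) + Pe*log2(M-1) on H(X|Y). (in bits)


H(Pe) = -Pe*log2(Pe) - (1-Pe)*log2(1-Pe) = -0.312*log2(0.312) - 0.688*log2(0.688) = 0.524279 + 0.371189 = 0.8955. Pe*log2(M-1) = 0.312*log2(34) = 1.587288. Bound = H(Pe) + Pe*log2(M-1) = 0.524279 + 0.371189 + 1.587288 = 2.4828

2.4828 bits


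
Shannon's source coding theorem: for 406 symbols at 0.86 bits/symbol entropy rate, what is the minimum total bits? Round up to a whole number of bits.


Minimum bits >= n * H = 406 * 0.86 = 349.16, rounded up to a whole number of bits = 350

350 bits


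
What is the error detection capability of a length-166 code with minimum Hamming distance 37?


Detection capability = d_min - 1 = 37 - 1 = 36

36 errors


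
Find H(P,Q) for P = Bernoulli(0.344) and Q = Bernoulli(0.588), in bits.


H(P,Q) = -p*log2(q) - (1-p)*log2(1-q). -0.344*log2(0.588) = 0.263543; -0.656*log2(0.412) = 0.839210. H(P,Q) = 0.263543 + 0.839210 = 1.1028

1.1028 bits


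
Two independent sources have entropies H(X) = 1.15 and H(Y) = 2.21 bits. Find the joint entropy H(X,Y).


For independent variables, H(X,Y) = H(X) + H(Y) = 1.15 + 2.21 = 3.36

3.36 bits


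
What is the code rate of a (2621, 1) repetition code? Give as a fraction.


Rate = k/n = 1/2621

1/2621


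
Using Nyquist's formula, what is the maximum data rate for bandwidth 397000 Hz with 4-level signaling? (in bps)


Rate = 2 * B * log2(M) = 2 * 397000 * 2.0 = 1588000.0

1588000.0 bps
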